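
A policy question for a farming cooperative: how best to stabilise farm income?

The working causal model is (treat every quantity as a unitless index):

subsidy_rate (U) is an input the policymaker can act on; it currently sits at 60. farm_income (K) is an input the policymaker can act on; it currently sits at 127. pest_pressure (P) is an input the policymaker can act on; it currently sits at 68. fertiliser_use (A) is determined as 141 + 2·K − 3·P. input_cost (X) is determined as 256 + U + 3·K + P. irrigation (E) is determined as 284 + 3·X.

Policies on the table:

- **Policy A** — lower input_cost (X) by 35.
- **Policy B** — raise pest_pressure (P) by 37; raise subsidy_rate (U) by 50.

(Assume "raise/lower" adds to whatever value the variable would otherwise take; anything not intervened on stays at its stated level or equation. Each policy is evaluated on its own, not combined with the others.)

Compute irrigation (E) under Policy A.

Policy A (X − 35):
  U = 60
  K = 127
  P = 68
  X = 256 + 60 + 3·127 + 68 (−35 from intervention) = 730
  E = 284 + 3·730 = 2474

2474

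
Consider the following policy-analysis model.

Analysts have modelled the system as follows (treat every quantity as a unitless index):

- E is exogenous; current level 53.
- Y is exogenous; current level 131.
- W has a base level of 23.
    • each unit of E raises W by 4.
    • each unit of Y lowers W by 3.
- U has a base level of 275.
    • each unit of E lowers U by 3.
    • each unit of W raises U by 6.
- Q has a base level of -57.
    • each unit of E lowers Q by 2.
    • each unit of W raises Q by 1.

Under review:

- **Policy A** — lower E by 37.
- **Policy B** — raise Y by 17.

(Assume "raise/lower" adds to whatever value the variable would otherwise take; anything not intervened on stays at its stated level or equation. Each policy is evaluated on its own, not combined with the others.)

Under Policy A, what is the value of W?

-306

Policy A (E − 37):
  E = 53 − 37 = 16
  Y = 131
  W = 23 + 4·16 − 3·131 = -306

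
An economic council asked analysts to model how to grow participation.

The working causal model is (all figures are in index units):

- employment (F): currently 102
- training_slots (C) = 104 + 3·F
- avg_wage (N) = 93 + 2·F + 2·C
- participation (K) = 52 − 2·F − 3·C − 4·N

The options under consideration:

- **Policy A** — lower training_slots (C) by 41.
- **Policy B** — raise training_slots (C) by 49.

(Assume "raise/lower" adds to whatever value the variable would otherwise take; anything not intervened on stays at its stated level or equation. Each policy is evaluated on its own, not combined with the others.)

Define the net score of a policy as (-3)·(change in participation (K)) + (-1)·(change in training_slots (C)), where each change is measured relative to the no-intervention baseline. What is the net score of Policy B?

1568

Baseline:
  F = 102
  C = 104 + 3·102 = 410
  N = 93 + 2·102 + 2·410 = 1117
  K = 52 − 2·102 − 3·410 − 4·1117 = -5850
Policy B (C + 49):
  F = 102
  C = 104 + 3·102 (+49 from intervention) = 459
  N = 93 + 2·102 + 2·459 = 1215
  K = 52 − 2·102 − 3·459 − 4·1215 = -6389
ΔK = -6389 − (-5850) = -539; ΔC = 459 − 410 = 49
Score = (-3)·(-539) + (-1)·49 = 1568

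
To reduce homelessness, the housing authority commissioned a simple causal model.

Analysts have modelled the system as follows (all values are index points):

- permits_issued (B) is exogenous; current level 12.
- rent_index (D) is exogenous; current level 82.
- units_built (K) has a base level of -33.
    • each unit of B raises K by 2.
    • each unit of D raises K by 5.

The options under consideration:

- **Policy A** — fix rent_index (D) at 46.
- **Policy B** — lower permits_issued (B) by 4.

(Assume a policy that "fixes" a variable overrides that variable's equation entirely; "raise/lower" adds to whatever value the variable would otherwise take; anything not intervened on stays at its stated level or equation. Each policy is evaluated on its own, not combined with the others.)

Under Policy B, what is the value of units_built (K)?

Policy B (B − 4):
  B = 12 − 4 = 8
  D = 82
  K = -33 + 2·8 + 5·82 = 393

393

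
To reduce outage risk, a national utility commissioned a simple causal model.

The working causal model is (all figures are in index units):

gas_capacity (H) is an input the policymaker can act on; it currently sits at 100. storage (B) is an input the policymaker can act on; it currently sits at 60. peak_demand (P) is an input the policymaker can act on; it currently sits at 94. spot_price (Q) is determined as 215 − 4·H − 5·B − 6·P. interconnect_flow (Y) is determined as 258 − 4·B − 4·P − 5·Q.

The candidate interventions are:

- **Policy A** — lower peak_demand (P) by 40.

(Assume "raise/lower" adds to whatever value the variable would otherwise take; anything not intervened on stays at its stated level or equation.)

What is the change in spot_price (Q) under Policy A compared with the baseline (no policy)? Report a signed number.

240

Baseline:
  H = 100
  B = 60
  P = 94
  Q = 215 − 4·100 − 5·60 − 6·94 = -1049
Policy A (P − 40):
  H = 100
  B = 60
  P = 94 − 40 = 54
  Q = 215 − 4·100 − 5·60 − 6·54 = -809
Change in Q: -809 − (-1049) = 240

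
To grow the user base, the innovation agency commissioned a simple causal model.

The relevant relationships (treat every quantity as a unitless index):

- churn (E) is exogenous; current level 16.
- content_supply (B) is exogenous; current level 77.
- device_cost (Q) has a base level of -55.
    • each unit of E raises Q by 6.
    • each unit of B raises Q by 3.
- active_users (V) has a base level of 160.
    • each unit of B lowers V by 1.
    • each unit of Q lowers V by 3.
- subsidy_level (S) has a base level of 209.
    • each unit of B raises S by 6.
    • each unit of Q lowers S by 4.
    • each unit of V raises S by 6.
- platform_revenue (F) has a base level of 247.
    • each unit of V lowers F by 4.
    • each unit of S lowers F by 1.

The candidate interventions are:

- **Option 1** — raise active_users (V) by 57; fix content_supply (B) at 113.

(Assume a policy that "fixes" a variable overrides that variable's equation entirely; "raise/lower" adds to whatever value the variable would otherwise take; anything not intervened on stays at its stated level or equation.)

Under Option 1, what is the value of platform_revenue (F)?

11240

Option 1 (V + 57, B := 113):
  E = 16
  B = 113
  Q = -55 + 6·16 + 3·113 = 380
  V = 160 − 113 − 3·380 (+57 from intervention) = -1036
  S = 209 + 6·113 − 4·380 + 6·(-1036) = -6849
  F = 247 − 4·(-1036) − (-6849) = 11240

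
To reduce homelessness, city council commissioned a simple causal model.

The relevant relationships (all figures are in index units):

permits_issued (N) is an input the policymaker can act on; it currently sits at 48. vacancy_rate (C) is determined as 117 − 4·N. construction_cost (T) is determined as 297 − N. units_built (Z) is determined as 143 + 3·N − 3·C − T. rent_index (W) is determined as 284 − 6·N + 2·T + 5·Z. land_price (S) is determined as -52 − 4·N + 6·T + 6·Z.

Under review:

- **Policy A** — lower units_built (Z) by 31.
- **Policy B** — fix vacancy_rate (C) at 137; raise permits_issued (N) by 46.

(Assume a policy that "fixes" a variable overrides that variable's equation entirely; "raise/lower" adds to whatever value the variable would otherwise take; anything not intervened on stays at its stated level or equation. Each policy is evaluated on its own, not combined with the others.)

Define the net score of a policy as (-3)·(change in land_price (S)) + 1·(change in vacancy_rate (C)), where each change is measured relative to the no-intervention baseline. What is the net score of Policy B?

9728

Baseline:
  N = 48
  C = 117 − 4·48 = -75
  T = 297 − 48 = 249
  Z = 143 + 3·48 − 3·(-75) − 249 = 263
  S = -52 − 4·48 + 6·249 + 6·263 = 2828
Policy B (C := 137, N + 46):
  N = 48 + 46 = 94
  C = 137
  T = 297 − 94 = 203
  Z = 143 + 3·94 − 3·137 − 203 = -189
  S = -52 − 4·94 + 6·203 + 6·(-189) = -344
ΔS = -344 − 2828 = -3172; ΔC = 137 − (-75) = 212
Score = (-3)·(-3172) + 1·212 = 9728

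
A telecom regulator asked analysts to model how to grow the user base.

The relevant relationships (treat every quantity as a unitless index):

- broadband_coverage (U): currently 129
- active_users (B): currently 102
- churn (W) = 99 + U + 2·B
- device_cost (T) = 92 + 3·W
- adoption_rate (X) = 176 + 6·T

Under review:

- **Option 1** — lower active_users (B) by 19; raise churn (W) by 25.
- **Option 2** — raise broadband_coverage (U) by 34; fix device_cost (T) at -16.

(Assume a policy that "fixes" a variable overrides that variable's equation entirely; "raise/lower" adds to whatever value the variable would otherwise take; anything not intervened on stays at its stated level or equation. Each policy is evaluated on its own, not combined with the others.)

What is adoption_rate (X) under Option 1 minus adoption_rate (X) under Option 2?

Option 1 (B − 19, W + 25):
  U = 129
  B = 102 − 19 = 83
  W = 99 + 129 + 2·83 (+25 from intervention) = 419
  T = 92 + 3·419 = 1349
  X = 176 + 6·1349 = 8270
Option 2 (U + 34, T := -16):
  U = 129 + 34 = 163
  B = 102
  W = 99 + 163 + 2·102 = 466
  T = -16
  X = 176 + 6·(-16) = 80
X: 8270 − 80 = 8190

8190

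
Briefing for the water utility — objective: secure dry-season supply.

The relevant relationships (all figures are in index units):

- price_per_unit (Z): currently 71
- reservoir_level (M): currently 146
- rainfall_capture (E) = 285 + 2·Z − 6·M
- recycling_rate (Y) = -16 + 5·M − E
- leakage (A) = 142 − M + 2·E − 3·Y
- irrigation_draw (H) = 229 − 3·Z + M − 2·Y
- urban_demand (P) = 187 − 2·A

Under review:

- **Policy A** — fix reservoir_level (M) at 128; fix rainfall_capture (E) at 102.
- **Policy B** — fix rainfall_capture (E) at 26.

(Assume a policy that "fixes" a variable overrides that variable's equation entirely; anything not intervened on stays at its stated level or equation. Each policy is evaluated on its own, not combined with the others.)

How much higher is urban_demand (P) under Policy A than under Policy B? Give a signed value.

-1336

Policy A (M := 128, E := 102):
  Z = 71
  M = 128
  E = 102
  Y = -16 + 5·128 − 102 = 522
  A = 142 − 128 + 2·102 − 3·522 = -1348
  P = 187 − 2·(-1348) = 2883
Policy B (E := 26):
  Z = 71
  M = 146
  E = 26
  Y = -16 + 5·146 − 26 = 688
  A = 142 − 146 + 2·26 − 3·688 = -2016
  P = 187 − 2·(-2016) = 4219
P: 2883 − 4219 = -1336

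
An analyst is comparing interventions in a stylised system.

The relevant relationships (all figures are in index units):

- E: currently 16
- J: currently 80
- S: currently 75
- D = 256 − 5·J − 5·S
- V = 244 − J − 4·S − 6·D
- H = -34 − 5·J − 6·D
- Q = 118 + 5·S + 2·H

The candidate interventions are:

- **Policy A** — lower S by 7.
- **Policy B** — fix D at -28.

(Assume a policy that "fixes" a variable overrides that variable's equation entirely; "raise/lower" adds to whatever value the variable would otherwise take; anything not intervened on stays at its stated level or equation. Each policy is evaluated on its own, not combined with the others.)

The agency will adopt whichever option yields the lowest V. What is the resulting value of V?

Policy A (S − 7):
  J = 80
  S = 75 − 7 = 68
  D = 256 − 5·80 − 5·68 = -484
  V = 244 − 80 − 4·68 − 6·(-484) = 2796
Policy B (D := -28):
  J = 80
  S = 75
  D = -28
  V = 244 − 80 − 4·75 − 6·(-28) = 32
Comparing — Policy A: V=2796, Policy B: V=32. Lowest is 32 (Policy B).

32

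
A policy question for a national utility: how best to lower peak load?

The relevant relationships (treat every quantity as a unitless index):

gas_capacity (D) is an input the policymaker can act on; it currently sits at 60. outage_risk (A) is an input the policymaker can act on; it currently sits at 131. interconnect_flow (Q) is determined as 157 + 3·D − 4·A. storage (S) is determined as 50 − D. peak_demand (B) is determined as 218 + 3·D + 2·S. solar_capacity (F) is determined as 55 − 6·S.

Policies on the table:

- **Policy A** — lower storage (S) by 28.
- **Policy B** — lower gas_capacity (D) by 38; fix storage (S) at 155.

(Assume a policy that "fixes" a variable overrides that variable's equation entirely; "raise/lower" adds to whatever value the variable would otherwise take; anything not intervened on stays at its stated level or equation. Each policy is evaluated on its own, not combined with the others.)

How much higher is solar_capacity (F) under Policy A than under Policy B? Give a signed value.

1158

Policy A (S − 28):
  D = 60
  S = 50 − 60 (−28 from intervention) = -38
  F = 55 − 6·(-38) = 283
Policy B (D − 38, S := 155):
  D = 60 − 38 = 22
  S = 155
  F = 55 − 6·155 = -875
F: 283 − (-875) = 1158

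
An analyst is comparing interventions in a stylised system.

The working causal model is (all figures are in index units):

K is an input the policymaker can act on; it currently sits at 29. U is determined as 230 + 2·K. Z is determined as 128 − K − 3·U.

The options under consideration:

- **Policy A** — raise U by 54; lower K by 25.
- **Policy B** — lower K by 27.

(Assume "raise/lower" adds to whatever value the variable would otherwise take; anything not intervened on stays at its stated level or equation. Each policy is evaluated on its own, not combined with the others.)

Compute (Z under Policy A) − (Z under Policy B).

-176

Policy A (U + 54, K − 25):
  K = 29 − 25 = 4
  U = 230 + 2·4 (+54 from intervention) = 292
  Z = 128 − 4 − 3·292 = -752
Policy B (K − 27):
  K = 29 − 27 = 2
  U = 230 + 2·2 = 234
  Z = 128 − 2 − 3·234 = -576
Z: -752 − (-576) = -176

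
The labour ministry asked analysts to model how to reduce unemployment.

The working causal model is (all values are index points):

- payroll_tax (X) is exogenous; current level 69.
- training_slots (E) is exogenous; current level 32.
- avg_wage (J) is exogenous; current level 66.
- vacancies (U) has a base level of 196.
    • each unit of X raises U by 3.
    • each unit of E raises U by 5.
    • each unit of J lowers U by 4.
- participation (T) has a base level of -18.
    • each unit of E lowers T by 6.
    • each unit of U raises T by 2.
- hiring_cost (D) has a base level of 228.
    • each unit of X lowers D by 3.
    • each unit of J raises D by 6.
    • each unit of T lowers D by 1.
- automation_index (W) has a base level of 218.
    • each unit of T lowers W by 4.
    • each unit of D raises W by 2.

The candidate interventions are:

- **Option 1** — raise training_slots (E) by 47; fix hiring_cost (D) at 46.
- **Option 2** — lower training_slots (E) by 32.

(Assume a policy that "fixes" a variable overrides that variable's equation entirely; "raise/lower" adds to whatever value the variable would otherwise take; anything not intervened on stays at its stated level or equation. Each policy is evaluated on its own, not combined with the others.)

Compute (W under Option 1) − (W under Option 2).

Option 1 (E + 47, D := 46):
  X = 69
  E = 32 + 47 = 79
  J = 66
  U = 196 + 3·69 + 5·79 − 4·66 = 534
  T = -18 − 6·79 + 2·534 = 576
  D = 46
  W = 218 − 4·576 + 2·46 = -1994
Option 2 (E − 32):
  X = 69
  E = 32 − 32 = 0
  J = 66
  U = 196 + 3·69 + 5·0 − 4·66 = 139
  T = -18 − 6·0 + 2·139 = 260
  D = 228 − 3·69 + 6·66 − 260 = 157
  W = 218 − 4·260 + 2·157 = -508
W: -1994 − (-508) = -1486

-1486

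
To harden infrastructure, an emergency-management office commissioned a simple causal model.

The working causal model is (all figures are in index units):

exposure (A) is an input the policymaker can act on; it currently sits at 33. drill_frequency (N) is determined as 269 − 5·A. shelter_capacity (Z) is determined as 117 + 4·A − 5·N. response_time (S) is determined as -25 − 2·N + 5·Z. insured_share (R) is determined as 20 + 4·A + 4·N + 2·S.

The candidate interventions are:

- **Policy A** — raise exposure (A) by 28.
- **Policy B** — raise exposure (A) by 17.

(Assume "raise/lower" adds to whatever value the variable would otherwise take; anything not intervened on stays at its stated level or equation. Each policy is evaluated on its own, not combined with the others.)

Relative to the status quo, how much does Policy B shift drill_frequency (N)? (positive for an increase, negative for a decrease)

-85

Baseline:
  A = 33
  N = 269 − 5·33 = 104
Policy B (A + 17):
  A = 33 + 17 = 50
  N = 269 − 5·50 = 19
Change in N: 19 − 104 = -85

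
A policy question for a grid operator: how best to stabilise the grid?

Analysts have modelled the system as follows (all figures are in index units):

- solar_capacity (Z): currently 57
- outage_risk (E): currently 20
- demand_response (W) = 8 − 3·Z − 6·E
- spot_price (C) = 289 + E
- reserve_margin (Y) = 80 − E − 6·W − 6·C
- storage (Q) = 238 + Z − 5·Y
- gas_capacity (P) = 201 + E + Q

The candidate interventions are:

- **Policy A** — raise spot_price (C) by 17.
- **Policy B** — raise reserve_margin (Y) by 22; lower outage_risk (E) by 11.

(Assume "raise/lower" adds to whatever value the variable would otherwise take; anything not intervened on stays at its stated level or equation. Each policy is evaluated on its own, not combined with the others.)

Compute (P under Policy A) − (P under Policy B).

-964

Policy A (C + 17):
  Z = 57
  E = 20
  W = 8 − 3·57 − 6·20 = -283
  C = 289 + 20 (+17 from intervention) = 326
  Y = 80 − 20 − 6·(-283) − 6·326 = -198
  Q = 238 + 57 − 5·(-198) = 1285
  P = 201 + 20 + 1285 = 1506
Policy B (Y + 22, E − 11):
  Z = 57
  E = 20 − 11 = 9
  W = 8 − 3·57 − 6·9 = -217
  C = 289 + 9 = 298
  Y = 80 − 9 − 6·(-217) − 6·298 (+22 from intervention) = -393
  Q = 238 + 57 − 5·(-393) = 2260
  P = 201 + 9 + 2260 = 2470
P: 1506 − 2470 = -964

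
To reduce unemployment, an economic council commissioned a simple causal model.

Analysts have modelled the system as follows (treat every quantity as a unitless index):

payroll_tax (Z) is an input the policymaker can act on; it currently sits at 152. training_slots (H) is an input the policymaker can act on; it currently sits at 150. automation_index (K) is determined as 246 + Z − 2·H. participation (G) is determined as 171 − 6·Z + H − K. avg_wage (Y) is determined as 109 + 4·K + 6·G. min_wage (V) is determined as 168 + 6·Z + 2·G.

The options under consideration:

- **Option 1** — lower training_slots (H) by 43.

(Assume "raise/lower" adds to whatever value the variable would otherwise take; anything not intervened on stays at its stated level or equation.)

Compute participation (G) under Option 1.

-818

Option 1 (H − 43):
  Z = 152
  H = 150 − 43 = 107
  K = 246 + 152 − 2·107 = 184
  G = 171 − 6·152 + 107 − 184 = -818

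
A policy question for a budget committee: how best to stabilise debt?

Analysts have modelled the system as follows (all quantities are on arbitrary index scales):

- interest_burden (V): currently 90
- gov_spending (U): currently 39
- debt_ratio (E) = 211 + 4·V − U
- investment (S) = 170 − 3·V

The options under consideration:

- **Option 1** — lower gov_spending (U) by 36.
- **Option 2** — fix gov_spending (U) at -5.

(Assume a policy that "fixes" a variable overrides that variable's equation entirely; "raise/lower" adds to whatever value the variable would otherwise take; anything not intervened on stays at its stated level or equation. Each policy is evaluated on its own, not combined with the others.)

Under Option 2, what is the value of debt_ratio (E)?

576

Option 2 (U := -5):
  V = 90
  U = -5
  E = 211 + 4·90 − (-5) = 576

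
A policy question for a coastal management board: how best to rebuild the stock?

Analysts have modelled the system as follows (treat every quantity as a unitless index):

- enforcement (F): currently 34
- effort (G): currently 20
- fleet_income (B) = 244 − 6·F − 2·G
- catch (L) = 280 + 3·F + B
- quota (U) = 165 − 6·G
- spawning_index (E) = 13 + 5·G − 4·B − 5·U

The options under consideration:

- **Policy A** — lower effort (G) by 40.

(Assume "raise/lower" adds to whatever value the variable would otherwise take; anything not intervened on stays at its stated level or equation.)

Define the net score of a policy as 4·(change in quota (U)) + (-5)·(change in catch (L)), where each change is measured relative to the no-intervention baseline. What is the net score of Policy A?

560

Baseline:
  F = 34
  G = 20
  B = 244 − 6·34 − 2·20 = 0
  L = 280 + 3·34 + 0 = 382
  U = 165 − 6·20 = 45
Policy A (G − 40):
  F = 34
  G = 20 − 40 = -20
  B = 244 − 6·34 − 2·(-20) = 80
  L = 280 + 3·34 + 80 = 462
  U = 165 − 6·(-20) = 285
ΔU = 285 − 45 = 240; ΔL = 462 − 382 = 80
Score = 4·240 + (-5)·80 = 560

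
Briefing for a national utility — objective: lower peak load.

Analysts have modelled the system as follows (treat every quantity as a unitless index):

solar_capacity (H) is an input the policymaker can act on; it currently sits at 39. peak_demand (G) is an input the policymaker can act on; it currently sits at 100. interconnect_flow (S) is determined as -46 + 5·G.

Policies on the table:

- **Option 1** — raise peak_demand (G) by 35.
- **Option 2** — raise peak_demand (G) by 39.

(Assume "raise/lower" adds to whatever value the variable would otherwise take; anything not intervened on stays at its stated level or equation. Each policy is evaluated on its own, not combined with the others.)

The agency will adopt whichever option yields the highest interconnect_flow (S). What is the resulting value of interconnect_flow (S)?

Option 1 (G + 35):
  G = 100 + 35 = 135
  S = -46 + 5·135 = 629
Option 2 (G + 39):
  G = 100 + 39 = 139
  S = -46 + 5·139 = 649
Comparing — Option 1: S=629, Option 2: S=649. Highest is 649 (Option 2).

649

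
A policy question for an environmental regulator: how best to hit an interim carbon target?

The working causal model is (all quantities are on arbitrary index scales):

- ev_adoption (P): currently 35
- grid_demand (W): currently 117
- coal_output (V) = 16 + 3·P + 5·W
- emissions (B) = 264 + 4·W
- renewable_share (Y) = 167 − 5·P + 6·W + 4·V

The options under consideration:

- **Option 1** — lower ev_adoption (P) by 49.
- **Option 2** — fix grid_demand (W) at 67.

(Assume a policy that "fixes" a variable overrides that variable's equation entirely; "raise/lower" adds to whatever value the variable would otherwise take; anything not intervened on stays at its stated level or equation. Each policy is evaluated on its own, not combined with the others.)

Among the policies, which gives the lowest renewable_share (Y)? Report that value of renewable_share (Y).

Option 1 (P − 49):
  P = 35 − 49 = -14
  W = 117
  V = 16 + 3·(-14) + 5·117 = 559
  Y = 167 − 5·(-14) + 6·117 + 4·559 = 3175
Option 2 (W := 67):
  P = 35
  W = 67
  V = 16 + 3·35 + 5·67 = 456
  Y = 167 − 5·35 + 6·67 + 4·456 = 2218
Comparing — Option 1: Y=3175, Option 2: Y=2218. Lowest is 2218 (Option 2).

2218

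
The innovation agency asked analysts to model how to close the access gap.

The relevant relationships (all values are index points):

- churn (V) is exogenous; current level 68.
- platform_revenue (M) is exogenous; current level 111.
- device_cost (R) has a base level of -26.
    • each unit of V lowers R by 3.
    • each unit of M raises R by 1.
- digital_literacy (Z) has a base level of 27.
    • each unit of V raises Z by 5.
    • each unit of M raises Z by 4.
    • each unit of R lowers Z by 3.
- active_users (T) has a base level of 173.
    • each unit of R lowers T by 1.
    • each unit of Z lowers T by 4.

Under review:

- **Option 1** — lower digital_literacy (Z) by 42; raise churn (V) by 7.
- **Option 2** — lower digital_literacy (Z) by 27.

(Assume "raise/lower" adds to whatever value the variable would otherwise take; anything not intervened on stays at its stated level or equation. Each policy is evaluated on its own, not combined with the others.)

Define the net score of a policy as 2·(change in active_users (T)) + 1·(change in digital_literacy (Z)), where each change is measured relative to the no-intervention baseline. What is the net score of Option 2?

189

Baseline:
  V = 68
  M = 111
  R = -26 − 3·68 + 111 = -119
  Z = 27 + 5·68 + 4·111 − 3·(-119) = 1168
  T = 173 − (-119) − 4·1168 = -4380
Option 2 (Z − 27):
  V = 68
  M = 111
  R = -26 − 3·68 + 111 = -119
  Z = 27 + 5·68 + 4·111 − 3·(-119) (−27 from intervention) = 1141
  T = 173 − (-119) − 4·1141 = -4272
ΔT = -4272 − (-4380) = 108; ΔZ = 1141 − 1168 = -27
Score = 2·108 + 1·(-27) = 189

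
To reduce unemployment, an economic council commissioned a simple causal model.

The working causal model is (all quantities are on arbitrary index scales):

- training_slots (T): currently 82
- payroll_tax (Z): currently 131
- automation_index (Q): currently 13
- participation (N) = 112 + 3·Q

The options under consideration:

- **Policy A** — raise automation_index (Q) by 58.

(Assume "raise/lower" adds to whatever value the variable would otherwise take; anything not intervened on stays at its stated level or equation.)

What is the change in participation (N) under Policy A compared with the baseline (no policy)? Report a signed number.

174

Baseline:
  Q = 13
  N = 112 + 3·13 = 151
Policy A (Q + 58):
  Q = 13 + 58 = 71
  N = 112 + 3·71 = 325
Change in N: 325 − 151 = 174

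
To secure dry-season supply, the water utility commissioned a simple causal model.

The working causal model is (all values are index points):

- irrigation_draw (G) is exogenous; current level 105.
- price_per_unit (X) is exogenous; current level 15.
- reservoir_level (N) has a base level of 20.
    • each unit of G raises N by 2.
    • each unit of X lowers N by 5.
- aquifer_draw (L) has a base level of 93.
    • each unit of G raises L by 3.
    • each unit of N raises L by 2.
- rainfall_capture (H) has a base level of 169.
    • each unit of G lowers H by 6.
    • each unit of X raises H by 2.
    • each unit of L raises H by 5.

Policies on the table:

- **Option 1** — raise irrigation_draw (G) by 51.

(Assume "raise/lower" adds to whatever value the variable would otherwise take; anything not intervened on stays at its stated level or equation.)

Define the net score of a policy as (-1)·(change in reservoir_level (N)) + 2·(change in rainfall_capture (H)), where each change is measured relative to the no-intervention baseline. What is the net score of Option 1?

2856

Baseline:
  G = 105
  X = 15
  N = 20 + 2·105 − 5·15 = 155
  L = 93 + 3·105 + 2·155 = 718
  H = 169 − 6·105 + 2·15 + 5·718 = 3159
Option 1 (G + 51):
  G = 105 + 51 = 156
  X = 15
  N = 20 + 2·156 − 5·15 = 257
  L = 93 + 3·156 + 2·257 = 1075
  H = 169 − 6·156 + 2·15 + 5·1075 = 4638
ΔN = 257 − 155 = 102; ΔH = 4638 − 3159 = 1479
Score = (-1)·102 + 2·1479 = 2856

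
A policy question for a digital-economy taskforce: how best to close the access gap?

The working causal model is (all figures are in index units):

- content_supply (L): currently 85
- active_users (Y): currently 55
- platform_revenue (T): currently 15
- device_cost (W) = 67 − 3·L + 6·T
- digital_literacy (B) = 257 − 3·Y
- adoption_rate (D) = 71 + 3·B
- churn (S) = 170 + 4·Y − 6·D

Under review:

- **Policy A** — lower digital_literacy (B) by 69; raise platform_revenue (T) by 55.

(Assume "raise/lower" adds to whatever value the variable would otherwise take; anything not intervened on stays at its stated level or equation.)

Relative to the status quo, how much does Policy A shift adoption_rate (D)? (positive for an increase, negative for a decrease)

-207

Baseline:
  Y = 55
  B = 257 − 3·55 = 92
  D = 71 + 3·92 = 347
Policy A (B − 69, T + 55):
  Y = 55
  B = 257 − 3·55 (−69 from intervention) = 23
  D = 71 + 3·23 = 140
Change in D: 140 − 347 = -207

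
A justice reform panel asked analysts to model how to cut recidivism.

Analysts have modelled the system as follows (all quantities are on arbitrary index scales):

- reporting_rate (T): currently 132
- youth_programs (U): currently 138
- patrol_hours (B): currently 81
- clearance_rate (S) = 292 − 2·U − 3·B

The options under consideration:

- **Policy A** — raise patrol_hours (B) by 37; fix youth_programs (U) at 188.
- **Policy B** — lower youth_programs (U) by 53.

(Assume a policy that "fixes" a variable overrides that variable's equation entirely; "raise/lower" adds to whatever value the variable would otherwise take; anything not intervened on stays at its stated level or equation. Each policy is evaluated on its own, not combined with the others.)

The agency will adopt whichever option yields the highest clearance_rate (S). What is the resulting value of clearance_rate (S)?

-121

Policy A (B + 37, U := 188):
  U = 188
  B = 81 + 37 = 118
  S = 292 − 2·188 − 3·118 = -438
Policy B (U − 53):
  U = 138 − 53 = 85
  B = 81
  S = 292 − 2·85 − 3·81 = -121
Comparing — Policy A: S=-438, Policy B: S=-121. Highest is -121 (Policy B).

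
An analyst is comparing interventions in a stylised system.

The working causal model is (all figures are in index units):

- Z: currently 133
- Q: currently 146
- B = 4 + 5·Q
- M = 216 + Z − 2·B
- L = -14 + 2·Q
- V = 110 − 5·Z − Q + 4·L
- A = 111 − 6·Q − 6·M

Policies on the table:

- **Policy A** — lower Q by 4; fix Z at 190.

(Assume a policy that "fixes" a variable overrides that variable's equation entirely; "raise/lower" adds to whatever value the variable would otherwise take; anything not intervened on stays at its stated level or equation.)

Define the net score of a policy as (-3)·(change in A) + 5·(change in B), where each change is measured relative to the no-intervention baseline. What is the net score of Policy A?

1574

Baseline:
  Z = 133
  Q = 146
  B = 4 + 5·146 = 734
  M = 216 + 133 − 2·734 = -1119
  A = 111 − 6·146 − 6·(-1119) = 5949
Policy A (Q − 4, Z := 190):
  Z = 190
  Q = 146 − 4 = 142
  B = 4 + 5·142 = 714
  M = 216 + 190 − 2·714 = -1022
  A = 111 − 6·142 − 6·(-1022) = 5391
ΔA = 5391 − 5949 = -558; ΔB = 714 − 734 = -20
Score = (-3)·(-558) + 5·(-20) = 1574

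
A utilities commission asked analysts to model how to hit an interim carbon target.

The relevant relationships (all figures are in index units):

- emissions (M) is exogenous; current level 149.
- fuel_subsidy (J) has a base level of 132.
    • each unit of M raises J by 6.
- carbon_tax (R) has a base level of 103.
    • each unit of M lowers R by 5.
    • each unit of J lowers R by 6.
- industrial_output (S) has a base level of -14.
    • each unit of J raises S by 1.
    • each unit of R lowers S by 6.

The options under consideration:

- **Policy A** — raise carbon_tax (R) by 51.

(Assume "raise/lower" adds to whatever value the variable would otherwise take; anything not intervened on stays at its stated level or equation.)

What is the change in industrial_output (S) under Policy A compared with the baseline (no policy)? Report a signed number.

-306

Baseline:
  M = 149
  J = 132 + 6·149 = 1026
  R = 103 − 5·149 − 6·1026 = -6798
  S = -14 + 1026 − 6·(-6798) = 41800
Policy A (R + 51):
  M = 149
  J = 132 + 6·149 = 1026
  R = 103 − 5·149 − 6·1026 (+51 from intervention) = -6747
  S = -14 + 1026 − 6·(-6747) = 41494
Change in S: 41494 − 41800 = -306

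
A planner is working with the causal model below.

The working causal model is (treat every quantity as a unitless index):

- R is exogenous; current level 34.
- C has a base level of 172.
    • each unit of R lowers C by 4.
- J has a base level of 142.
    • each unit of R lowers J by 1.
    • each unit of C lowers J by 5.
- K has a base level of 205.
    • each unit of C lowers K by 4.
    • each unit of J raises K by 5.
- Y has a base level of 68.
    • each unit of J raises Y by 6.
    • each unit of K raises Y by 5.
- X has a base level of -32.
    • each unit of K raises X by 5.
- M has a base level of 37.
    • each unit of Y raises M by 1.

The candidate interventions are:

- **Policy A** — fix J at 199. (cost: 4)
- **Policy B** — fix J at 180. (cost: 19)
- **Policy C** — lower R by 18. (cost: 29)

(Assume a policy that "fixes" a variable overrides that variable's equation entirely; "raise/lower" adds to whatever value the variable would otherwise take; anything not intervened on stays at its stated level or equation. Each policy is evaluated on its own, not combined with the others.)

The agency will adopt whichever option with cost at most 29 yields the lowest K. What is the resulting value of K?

-2297

Policy A (J := 199):
  R = 34
  C = 172 − 4·34 = 36
  J = 199
  K = 205 − 4·36 + 5·199 = 1056
Policy B (J := 180):
  R = 34
  C = 172 − 4·34 = 36
  J = 180
  K = 205 − 4·36 + 5·180 = 961
Policy C (R − 18):
  R = 34 − 18 = 16
  C = 172 − 4·16 = 108
  J = 142 − 16 − 5·108 = -414
  K = 205 − 4·108 + 5·(-414) = -2297
Comparing — Policy A: K=1056, Policy B: K=961, Policy C: K=-2297. Lowest is -2297 (Policy C).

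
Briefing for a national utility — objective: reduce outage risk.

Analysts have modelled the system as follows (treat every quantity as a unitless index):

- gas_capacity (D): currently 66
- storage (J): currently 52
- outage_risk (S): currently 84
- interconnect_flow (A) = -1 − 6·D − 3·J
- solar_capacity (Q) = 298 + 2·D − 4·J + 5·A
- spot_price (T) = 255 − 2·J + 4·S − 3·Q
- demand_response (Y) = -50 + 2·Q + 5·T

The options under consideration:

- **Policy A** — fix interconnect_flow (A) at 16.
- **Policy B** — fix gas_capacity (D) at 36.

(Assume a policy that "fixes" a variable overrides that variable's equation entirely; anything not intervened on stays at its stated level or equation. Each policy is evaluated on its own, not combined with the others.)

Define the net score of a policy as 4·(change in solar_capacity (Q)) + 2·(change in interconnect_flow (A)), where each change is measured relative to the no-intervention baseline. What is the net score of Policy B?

Baseline:
  D = 66
  J = 52
  A = -1 − 6·66 − 3·52 = -553
  Q = 298 + 2·66 − 4·52 + 5·(-553) = -2543
Policy B (D := 36):
  D = 36
  J = 52
  A = -1 − 6·36 − 3·52 = -373
  Q = 298 + 2·36 − 4·52 + 5·(-373) = -1703
ΔQ = -1703 − (-2543) = 840; ΔA = -373 − (-553) = 180
Score = 4·840 + 2·180 = 3720

3720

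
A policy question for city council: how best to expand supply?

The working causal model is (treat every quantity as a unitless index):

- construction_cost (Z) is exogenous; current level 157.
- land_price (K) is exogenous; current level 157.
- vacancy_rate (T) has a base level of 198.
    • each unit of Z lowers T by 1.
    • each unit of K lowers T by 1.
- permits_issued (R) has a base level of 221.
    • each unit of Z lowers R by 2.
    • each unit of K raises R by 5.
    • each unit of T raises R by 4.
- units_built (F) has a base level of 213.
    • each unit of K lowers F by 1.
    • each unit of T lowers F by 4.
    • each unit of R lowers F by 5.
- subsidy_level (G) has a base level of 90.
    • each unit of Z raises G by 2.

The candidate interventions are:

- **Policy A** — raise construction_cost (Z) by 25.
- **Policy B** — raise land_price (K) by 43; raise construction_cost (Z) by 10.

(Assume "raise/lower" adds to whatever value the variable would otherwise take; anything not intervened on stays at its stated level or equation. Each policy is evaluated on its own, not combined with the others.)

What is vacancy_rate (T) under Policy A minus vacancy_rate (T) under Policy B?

Policy A (Z + 25):
  Z = 157 + 25 = 182
  K = 157
  T = 198 − 182 − 157 = -141
Policy B (K + 43, Z + 10):
  Z = 157 + 10 = 167
  K = 157 + 43 = 200
  T = 198 − 167 − 200 = -169
T: -141 − (-169) = 28

28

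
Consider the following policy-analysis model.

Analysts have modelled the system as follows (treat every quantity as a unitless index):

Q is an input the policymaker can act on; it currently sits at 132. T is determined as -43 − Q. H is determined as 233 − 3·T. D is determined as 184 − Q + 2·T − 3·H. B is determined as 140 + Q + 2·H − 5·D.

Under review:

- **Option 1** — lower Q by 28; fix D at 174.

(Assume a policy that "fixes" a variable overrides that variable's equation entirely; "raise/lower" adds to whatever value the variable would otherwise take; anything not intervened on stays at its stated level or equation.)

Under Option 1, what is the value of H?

Option 1 (Q − 28, D := 174):
  Q = 132 − 28 = 104
  T = -43 − 104 = -147
  H = 233 − 3·(-147) = 674

674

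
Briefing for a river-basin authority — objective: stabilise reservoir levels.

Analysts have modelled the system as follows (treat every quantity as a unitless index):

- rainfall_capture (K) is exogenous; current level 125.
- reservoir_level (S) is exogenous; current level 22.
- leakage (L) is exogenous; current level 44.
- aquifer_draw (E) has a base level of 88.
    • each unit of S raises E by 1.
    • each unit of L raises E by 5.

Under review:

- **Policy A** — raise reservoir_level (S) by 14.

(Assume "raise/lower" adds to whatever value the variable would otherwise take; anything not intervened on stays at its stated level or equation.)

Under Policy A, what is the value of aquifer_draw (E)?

Policy A (S + 14):
  S = 22 + 14 = 36
  L = 44
  E = 88 + 36 + 5·44 = 344

344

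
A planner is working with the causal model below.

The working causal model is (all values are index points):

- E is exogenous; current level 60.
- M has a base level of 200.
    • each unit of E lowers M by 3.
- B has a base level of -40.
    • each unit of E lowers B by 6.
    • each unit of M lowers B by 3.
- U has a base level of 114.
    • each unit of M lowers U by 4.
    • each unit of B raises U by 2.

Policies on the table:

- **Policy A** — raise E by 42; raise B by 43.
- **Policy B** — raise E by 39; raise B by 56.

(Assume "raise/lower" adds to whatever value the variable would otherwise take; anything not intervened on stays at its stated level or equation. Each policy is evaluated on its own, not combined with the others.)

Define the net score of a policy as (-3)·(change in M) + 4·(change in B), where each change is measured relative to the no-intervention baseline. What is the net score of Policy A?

Baseline:
  E = 60
  M = 200 − 3·60 = 20
  B = -40 − 6·60 − 3·20 = -460
Policy A (E + 42, B + 43):
  E = 60 + 42 = 102
  M = 200 − 3·102 = -106
  B = -40 − 6·102 − 3·(-106) (+43 from intervention) = -291
ΔM = -106 − 20 = -126; ΔB = -291 − (-460) = 169
Score = (-3)·(-126) + 4·169 = 1054

1054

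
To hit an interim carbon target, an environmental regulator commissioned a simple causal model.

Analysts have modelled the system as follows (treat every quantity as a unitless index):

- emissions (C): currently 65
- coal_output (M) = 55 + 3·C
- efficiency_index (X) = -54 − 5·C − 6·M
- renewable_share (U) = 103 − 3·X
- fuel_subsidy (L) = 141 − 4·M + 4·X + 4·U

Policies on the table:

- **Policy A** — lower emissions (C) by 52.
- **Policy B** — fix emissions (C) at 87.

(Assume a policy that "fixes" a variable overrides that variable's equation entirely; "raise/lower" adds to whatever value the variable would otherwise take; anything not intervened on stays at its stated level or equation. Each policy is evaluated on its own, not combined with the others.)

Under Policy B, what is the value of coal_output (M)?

Policy B (C := 87):
  C = 87
  M = 55 + 3·87 = 316

316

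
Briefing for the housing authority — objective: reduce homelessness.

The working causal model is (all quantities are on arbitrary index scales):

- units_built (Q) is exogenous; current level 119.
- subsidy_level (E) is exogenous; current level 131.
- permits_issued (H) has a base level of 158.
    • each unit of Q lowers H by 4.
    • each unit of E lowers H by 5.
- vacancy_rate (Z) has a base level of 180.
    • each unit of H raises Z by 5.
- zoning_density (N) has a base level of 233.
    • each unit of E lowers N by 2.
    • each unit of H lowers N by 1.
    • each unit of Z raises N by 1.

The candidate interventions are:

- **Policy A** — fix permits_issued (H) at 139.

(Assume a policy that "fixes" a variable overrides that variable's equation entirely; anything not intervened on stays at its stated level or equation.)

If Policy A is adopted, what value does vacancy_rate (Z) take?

Policy A (H := 139):
  Q = 119
  E = 131
  H = 139
  Z = 180 + 5·139 = 875

875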